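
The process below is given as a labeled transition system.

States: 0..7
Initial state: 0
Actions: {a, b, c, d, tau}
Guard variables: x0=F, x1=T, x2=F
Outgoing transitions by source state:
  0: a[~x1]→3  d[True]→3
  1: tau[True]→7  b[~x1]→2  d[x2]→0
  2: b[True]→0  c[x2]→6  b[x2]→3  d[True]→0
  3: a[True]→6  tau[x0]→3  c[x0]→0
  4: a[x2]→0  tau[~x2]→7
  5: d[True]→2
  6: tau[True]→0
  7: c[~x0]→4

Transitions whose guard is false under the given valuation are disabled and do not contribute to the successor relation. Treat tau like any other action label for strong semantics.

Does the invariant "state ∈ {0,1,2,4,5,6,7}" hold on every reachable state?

Answer: INVARIANT VIOLATED at state 3

Trace:
Inv-set: {0,1,2,4,5,6,7}
Reachable = {0,3,6}
  0: ✓
  3: VIOLATES
  6: ✓
counterexample path to 3: d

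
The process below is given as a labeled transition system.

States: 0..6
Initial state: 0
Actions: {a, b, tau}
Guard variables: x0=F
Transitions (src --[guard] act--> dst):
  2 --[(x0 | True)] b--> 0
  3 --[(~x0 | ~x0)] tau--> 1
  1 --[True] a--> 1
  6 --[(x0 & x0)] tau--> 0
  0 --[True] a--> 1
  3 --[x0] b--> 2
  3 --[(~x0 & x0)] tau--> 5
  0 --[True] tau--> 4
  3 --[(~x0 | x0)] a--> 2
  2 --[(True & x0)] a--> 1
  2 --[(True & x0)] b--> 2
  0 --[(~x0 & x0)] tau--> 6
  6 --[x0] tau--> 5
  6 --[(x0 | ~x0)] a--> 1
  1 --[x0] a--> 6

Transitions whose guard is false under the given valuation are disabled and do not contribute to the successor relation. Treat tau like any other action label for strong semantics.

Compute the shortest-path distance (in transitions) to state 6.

BFS to 6:
  Layer 0: {0}
  Layer 1: {1,4}
6 never appears.

Answer: UNREACHABLE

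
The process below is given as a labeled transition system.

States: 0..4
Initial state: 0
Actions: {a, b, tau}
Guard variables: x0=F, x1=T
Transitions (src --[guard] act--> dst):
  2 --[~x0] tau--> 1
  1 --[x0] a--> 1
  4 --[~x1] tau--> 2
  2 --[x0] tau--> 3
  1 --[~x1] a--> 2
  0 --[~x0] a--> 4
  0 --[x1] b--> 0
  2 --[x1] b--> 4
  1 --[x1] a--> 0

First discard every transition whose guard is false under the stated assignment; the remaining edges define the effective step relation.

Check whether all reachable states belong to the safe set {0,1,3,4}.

Answer: INVARIANT HOLDS

Analysis:
Inv-set: {0,1,3,4}
Reach set: {0,4}
  0: ✓
  4: ✓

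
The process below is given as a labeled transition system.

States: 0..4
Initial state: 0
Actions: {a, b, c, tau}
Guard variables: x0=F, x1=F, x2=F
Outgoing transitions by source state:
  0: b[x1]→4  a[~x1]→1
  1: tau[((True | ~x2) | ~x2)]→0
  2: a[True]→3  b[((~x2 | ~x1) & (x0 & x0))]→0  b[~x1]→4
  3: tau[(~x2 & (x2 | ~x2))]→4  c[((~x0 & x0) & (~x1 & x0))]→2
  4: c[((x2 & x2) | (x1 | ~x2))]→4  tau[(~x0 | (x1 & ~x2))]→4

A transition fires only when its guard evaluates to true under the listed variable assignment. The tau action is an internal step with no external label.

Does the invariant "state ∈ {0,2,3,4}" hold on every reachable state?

Answer: INVARIANT VIOLATED at state 1

Analysis:
Allowed set {0,2,3,4}
Reachable = {0,1}
  0: safe
  1: VIOLATES
witness against invariant: a → 1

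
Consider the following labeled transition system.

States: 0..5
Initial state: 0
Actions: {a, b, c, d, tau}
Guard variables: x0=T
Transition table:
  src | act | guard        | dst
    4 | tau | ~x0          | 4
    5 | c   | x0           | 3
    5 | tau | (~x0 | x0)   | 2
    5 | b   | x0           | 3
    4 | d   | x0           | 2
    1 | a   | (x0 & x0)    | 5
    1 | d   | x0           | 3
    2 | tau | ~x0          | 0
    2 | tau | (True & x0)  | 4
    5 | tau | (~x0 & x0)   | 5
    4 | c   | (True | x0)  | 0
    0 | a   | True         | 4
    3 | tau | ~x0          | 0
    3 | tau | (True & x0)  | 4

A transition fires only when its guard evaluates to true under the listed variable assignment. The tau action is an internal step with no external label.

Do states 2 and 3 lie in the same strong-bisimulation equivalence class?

Compute ~ classes (split until stable):
  P[0] = {{0,1,2,3,4,5}}
  P[1] = {{0},{1},{2,3},{4},{5}}
5 equivalence class(es) (converged in 2)
2∈{2,3}, 3∈{2,3}

Answer: BISIMILAR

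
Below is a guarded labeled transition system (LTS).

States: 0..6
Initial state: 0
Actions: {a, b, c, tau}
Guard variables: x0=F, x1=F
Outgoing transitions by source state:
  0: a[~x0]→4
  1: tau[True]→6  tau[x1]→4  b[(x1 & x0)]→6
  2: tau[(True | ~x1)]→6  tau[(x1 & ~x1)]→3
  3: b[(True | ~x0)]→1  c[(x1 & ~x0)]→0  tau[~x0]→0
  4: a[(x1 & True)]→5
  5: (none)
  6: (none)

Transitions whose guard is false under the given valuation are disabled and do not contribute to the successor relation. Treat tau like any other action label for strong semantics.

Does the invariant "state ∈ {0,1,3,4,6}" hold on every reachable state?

Answer: INVARIANT HOLDS

Trace:
Allowed set {0,1,3,4,6}
Reachable = {0,4}
  0: ✓
  4: ✓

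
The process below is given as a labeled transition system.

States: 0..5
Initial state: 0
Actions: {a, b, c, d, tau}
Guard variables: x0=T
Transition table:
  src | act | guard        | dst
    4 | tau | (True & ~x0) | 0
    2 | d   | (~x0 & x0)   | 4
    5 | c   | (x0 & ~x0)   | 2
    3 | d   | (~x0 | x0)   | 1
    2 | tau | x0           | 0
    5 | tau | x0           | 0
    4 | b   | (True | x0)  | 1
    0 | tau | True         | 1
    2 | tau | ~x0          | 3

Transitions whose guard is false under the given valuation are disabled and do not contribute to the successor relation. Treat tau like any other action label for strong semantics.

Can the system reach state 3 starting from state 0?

Answer: UNREACHABLE

Working:
After dropping false guards: 5 live edges.
depth 0: {0}
depth 1: {1}  total {0,1}
Reach set: {0,1}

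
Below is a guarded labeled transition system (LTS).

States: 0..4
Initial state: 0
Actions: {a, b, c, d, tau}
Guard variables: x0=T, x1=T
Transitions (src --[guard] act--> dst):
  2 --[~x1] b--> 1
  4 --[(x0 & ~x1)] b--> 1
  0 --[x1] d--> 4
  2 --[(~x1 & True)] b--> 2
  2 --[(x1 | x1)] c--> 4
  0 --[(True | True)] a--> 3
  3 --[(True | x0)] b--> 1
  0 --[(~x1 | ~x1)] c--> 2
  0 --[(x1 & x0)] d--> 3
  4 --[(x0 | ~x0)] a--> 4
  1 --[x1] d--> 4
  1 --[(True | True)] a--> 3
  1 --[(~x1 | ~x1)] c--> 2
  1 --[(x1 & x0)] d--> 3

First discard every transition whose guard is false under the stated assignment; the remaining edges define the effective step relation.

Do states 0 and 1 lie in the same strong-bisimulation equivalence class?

Answer: BISIMILAR

Working:
Refine partition for ~:
  round 0: {{0,1,2,3,4}}
  round 1: {{0,1},{2},{3},{4}}
stable after 2 split(s): 4 block(s)
[0]={0,1}  [1]={0,1}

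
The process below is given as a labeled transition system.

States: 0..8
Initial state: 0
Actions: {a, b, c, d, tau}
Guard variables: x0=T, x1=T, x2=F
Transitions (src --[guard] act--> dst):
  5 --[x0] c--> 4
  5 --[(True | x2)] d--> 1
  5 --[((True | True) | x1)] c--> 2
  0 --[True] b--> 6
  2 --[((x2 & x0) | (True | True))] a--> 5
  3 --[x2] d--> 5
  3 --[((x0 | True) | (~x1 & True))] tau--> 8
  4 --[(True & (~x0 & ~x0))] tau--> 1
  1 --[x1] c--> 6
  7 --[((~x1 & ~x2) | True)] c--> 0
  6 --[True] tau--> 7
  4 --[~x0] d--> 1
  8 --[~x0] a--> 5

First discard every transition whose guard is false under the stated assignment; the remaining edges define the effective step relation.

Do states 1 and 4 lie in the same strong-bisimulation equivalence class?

Answer: NOT BISIMILAR

Analysis:
Bisimulation quotient by refinement:
  P[0] = {{0,1,2,3,4,5,6,7,8}}
  P[1] = {{0},{1,7},{2},{3,6},{4,8},{5}}
  P[2] = {{0},{1},{2},{3},{4,8},{5},{6},{7}}
Fixed point at round 3; 8 class(es).
class of 1: {1}; class of 4: {4,8}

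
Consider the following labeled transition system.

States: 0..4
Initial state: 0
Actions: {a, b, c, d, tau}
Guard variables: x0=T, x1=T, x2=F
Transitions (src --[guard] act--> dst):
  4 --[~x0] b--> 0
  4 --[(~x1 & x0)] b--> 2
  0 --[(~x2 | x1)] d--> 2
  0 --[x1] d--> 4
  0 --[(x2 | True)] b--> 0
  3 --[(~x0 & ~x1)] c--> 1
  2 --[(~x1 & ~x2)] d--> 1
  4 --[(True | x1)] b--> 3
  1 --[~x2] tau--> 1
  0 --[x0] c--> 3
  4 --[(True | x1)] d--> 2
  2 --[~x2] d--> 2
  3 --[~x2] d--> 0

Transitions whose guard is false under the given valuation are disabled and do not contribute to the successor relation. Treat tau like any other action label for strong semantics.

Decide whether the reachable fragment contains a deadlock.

Answer: DEADLOCK-FREE

Analysis:
Reach set: {0,2,3,4}
  0: b→0  c→3  d→2  d→4  [4 out]
  2: d→2  [1 out]
  3: d→0  [1 out]
  4: b→3  d→2  [2 out]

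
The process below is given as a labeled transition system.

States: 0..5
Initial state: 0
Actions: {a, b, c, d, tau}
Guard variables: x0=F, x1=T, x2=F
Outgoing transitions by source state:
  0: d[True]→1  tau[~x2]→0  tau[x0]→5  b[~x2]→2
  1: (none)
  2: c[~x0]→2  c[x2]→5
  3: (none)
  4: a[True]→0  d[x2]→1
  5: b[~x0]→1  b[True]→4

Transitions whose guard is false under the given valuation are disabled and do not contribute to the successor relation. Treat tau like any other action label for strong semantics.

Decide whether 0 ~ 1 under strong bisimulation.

Answer: NOT BISIMILAR

Working:
Compute ~ classes (split until stable):
  π0 = {{0,1,2,3,4,5}}
  π1 = {{0},{1,3},{2},{4},{5}}
stable after 2 split(s): 5 block(s)
class of 0: {0}; class of 1: {1,3}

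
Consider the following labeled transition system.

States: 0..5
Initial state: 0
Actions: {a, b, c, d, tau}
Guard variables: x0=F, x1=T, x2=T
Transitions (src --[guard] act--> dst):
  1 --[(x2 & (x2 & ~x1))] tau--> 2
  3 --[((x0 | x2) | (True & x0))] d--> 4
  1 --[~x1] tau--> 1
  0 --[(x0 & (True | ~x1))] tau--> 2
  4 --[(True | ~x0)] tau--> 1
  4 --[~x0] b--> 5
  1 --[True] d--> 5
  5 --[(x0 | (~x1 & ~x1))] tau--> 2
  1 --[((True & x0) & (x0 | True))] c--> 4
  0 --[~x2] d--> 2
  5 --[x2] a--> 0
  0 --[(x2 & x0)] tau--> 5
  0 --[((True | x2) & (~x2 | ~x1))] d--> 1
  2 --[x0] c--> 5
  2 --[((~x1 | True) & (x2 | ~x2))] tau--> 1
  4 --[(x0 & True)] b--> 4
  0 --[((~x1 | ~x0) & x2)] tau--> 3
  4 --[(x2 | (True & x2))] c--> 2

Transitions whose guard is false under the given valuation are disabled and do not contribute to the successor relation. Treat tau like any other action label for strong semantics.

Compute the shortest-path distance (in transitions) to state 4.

Answer: 2

Trace:
Breadth-first toward 4:
  Layer 0: {0}
  Layer 1: {3}
  Layer 2: {4}
4 enters at depth 2; path tau·d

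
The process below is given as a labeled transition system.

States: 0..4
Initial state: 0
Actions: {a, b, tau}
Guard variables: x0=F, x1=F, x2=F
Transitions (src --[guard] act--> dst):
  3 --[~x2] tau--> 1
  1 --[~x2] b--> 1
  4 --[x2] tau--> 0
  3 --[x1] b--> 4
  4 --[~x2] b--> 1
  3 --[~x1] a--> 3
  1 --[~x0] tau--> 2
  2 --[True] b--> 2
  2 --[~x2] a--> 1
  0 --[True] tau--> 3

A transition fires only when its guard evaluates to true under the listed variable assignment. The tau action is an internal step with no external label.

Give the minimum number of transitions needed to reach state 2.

Answer: 3

Analysis:
BFS to 2:
  L0 = {0}
  L1 = {3}
  L2 = {1}
  L3 = {2}
depth(2)=3, e.g. tau·tau·tau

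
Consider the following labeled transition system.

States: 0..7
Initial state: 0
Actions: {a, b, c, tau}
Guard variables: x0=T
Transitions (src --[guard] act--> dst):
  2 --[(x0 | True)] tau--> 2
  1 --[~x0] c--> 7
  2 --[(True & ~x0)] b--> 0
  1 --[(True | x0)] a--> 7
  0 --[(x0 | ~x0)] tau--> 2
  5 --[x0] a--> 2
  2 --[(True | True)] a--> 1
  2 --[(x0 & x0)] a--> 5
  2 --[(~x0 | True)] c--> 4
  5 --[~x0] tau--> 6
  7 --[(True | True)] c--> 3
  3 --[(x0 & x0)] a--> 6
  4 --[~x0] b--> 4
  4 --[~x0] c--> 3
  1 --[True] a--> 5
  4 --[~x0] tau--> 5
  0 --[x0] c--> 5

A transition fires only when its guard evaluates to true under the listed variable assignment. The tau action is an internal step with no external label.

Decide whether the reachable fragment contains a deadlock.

Reach set: {0,1,2,3,4,5,6,7}
  0: c→5  tau→2  [deg 2]
  1: a→5  a→7  [deg 2]
  2: a→1  a→5  c→4  tau→2  [deg 4]
  3: a→6  [deg 1]
  4: ∅  [STUCK]
  5: a→2  [deg 1]
  6: ∅  [STUCK]
  7: c→3  [deg 1]
witness 4: tau·c

Answer: DEADLOCK at state 4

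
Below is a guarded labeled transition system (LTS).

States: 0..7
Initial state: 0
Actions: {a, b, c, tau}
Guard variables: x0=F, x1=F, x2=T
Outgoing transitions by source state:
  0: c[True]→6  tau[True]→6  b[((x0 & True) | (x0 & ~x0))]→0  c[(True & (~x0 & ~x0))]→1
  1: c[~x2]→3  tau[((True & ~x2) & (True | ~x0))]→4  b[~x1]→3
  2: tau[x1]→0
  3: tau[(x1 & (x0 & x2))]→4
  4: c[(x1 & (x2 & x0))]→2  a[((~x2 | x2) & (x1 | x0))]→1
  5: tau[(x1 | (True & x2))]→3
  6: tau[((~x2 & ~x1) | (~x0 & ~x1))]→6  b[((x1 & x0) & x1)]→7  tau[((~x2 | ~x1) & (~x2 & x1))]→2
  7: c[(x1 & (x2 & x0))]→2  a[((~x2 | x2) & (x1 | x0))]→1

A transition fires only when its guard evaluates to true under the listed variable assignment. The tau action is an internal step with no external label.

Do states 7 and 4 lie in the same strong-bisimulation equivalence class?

Answer: BISIMILAR

Analysis:
Bisimulation quotient by refinement:
  P[0] = {{0,1,2,3,4,5,6,7}}
  P[1] = {{0},{1},{2,3,4,7},{5,6}}
  P[2] = {{0},{1},{2,3,4,7},{5},{6}}
5 equivalence class(es) (converged in 3)
class of 7: {2,3,4,7}; class of 4: {2,3,4,7}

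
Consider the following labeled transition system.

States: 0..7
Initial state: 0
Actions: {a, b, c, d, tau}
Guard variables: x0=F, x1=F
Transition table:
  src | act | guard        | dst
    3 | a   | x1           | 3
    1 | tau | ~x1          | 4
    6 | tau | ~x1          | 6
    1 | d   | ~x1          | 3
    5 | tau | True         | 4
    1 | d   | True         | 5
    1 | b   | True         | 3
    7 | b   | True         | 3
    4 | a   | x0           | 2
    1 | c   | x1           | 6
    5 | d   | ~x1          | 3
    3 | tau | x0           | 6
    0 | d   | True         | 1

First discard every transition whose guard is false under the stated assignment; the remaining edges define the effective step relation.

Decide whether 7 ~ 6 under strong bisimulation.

Bisimulation quotient by refinement:
  P[0] = {{0,1,2,3,4,5,6,7}}
  P[1] = {{0},{1},{2,3,4},{5},{6},{7}}
Fixed point at round 2; 6 class(es).
7∈{7}, 6∈{6}

Answer: NOT BISIMILAR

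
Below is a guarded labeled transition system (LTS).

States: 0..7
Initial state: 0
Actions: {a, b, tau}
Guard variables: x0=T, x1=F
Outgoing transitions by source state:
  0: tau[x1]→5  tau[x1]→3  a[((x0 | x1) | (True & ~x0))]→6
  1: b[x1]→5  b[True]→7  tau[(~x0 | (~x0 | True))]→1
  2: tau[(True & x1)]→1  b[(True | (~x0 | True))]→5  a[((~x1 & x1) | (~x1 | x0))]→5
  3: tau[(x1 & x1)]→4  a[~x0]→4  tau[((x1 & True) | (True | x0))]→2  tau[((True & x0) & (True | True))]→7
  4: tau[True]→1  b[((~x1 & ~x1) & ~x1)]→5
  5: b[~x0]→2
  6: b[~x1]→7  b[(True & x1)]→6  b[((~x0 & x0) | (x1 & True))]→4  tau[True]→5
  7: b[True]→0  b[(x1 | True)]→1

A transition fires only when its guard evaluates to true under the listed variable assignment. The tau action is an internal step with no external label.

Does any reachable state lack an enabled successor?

Answer: DEADLOCK at state 5

Working:
Reachable = {0,1,5,6,7}
  0: a→6  [deg 1]
  1: b→7  tau→1  [deg 2]
  5: ∅  [no exit]
  6: b→7  tau→5  [deg 2]
  7: b→0  b→1  [deg 2]
Path to 5: a·tau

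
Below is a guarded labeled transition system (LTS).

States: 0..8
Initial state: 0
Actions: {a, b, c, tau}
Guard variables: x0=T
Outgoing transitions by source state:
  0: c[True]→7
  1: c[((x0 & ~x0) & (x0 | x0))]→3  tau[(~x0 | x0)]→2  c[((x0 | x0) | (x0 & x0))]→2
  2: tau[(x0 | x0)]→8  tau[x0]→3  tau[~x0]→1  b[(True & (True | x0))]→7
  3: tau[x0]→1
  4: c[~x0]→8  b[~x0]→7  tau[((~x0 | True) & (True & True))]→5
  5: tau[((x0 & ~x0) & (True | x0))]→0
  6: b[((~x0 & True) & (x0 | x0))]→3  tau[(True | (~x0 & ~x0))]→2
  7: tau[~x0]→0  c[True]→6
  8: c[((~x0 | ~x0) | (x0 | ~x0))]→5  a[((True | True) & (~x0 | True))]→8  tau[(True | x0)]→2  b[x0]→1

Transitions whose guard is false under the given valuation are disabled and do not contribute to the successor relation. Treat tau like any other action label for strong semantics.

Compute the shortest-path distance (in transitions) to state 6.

Answer: 2

Working:
Breadth-first toward 6:
  Layer 0: {0}
  Layer 1: {7}
  Layer 2: {6}
6 enters at depth 2; path c·c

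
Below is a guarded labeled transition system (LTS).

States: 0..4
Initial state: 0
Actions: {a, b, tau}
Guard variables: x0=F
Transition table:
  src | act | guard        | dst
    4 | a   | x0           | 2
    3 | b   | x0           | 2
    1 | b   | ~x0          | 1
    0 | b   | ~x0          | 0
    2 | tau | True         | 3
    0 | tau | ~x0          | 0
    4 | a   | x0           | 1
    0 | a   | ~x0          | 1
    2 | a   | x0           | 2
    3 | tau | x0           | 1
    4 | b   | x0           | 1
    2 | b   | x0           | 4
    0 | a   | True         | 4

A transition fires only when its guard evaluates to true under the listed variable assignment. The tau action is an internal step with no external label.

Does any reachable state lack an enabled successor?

R = {0,1,4}
  0: a→1  a→4  b→0  tau→0  [deg 4]
  1: b→1  [deg 1]
  4: ∅  [STUCK]
witness 4: a

Answer: DEADLOCK at state 4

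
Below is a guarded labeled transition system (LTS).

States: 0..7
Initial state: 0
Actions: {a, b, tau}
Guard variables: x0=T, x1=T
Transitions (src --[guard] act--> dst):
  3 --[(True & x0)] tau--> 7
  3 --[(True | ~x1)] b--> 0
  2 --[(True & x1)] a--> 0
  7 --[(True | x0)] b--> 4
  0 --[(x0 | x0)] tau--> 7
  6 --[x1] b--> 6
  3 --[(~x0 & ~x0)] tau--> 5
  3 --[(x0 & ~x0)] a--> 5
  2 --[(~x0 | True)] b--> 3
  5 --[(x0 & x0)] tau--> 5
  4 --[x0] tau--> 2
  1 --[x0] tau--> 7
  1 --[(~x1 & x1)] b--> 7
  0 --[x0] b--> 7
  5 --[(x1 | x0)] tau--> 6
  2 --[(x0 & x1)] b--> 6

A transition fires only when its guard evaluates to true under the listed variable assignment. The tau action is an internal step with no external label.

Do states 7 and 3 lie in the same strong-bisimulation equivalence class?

Refine partition for ~:
  P[0] = {{0,1,2,3,4,5,6,7}}
  P[1] = {{0,3},{1,4,5},{2},{6,7}}
  P[2] = {{0},{1},{2},{3},{4},{5},{6},{7}}
8 equivalence class(es) (converged in 3)
class of 7: {7}; class of 3: {3}

Answer: NOT BISIMILAR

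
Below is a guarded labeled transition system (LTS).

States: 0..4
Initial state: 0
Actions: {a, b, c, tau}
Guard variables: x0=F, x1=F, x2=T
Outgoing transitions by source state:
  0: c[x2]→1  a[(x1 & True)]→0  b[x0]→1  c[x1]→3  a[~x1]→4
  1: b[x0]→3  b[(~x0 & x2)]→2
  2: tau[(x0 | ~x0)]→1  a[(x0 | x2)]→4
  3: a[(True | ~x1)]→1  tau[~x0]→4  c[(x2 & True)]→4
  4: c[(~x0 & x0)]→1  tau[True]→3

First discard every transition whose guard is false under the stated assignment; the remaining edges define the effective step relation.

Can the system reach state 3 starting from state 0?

Answer: REACHABLE

Analysis:
9 transition(s) survive guard evaluation.
Layer 0: {0}
Layer 1: {1,4}  now seen {0,1,4}
Layer 2: {2,3}  now seen {0,1,2,3,4}
Reachable = {0,1,2,3,4}
trace reaching 3: a·tau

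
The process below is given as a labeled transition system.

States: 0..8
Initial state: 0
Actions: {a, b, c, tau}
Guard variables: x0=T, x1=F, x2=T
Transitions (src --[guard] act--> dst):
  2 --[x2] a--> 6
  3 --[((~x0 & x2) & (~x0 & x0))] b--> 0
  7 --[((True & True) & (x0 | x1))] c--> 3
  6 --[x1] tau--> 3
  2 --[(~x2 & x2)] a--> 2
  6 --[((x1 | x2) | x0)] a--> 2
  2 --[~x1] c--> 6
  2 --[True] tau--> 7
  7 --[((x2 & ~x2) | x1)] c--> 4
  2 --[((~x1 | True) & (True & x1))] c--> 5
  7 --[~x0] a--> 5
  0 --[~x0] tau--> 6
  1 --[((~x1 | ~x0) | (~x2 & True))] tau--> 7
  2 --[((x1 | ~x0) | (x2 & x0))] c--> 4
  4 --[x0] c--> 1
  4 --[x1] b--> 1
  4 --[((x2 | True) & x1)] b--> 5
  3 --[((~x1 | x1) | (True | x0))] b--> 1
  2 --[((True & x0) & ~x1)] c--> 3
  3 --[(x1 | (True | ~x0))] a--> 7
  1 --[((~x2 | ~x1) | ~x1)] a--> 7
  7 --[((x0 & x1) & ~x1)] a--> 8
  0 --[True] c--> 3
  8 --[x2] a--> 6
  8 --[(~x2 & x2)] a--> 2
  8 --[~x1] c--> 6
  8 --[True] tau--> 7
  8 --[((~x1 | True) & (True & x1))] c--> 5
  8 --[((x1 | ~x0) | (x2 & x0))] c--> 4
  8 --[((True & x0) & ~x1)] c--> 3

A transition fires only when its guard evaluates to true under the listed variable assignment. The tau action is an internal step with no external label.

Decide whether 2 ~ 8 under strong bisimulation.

Answer: BISIMILAR

Analysis:
Compute ~ classes (split until stable):
  π0 = {{0,1,2,3,4,5,6,7,8}}
  π1 = {{0,4,7},{1},{2,8},{3},{5},{6}}
  π2 = {{0,7},{1},{2,8},{3},{4},{5},{6}}
Fixed point at round 3; 7 class(es).
2∈{2,8}, 8∈{2,8}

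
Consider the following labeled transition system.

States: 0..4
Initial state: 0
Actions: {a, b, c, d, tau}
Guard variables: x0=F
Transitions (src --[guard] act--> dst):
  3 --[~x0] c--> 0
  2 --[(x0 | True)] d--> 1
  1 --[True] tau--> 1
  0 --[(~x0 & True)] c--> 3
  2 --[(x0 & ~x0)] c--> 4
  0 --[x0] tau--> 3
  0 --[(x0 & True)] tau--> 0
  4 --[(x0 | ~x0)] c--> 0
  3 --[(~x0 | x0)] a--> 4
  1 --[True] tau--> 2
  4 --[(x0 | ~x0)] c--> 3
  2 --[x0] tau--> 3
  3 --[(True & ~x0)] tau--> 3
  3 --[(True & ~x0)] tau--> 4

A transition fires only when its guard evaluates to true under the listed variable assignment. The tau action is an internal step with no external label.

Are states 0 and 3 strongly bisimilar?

Answer: NOT BISIMILAR

Analysis:
Bisimulation quotient by refinement:
  P[0] = {{0,1,2,3,4}}
  P[1] = {{0,4},{1},{2},{3}}
  P[2] = {{0},{1},{2},{3},{4}}
stable after 3 split(s): 5 block(s)
0∈{0}, 3∈{3}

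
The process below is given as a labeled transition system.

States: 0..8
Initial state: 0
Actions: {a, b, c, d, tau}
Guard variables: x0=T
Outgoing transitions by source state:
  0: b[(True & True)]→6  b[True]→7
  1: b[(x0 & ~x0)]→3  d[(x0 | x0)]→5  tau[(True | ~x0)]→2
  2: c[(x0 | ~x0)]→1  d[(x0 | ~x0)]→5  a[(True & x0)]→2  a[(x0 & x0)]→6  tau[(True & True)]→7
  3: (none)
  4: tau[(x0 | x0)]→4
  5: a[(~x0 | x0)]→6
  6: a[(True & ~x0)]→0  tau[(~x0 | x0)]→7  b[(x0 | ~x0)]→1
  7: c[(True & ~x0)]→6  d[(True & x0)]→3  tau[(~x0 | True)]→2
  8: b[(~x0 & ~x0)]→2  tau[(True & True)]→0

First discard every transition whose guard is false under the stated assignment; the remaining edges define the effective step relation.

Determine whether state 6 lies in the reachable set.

After dropping false guards: 16 live edges.
depth 0: {0}
depth 1: {6,7}  total {0,6,7}
depth 2: {1,2,3}  total {0,1,2,3,6,7}
depth 3: {5}  total {0,1,2,3,5,6,7}
R = {0,1,2,3,5,6,7}
witness 6: b

Answer: REACHABLE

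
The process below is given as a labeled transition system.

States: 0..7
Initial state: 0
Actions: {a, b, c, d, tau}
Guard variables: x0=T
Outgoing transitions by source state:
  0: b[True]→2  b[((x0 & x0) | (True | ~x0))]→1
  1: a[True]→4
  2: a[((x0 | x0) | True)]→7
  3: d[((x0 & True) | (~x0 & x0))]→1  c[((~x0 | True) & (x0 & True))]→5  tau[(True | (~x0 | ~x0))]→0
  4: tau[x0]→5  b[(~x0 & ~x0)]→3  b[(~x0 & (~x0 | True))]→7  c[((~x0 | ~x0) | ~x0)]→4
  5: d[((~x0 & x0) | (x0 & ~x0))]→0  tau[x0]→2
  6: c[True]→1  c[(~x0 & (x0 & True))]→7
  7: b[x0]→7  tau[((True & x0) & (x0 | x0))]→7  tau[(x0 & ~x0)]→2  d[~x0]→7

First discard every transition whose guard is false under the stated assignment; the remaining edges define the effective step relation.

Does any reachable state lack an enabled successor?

Answer: DEADLOCK-FREE

Working:
R = {0,1,2,4,5,7}
  0: b→1  b→2  [deg 2]
  1: a→4  [deg 1]
  2: a→7  [deg 1]
  4: tau→5  [deg 1]
  5: tau→2  [deg 1]
  7: b→7  tau→7  [deg 2]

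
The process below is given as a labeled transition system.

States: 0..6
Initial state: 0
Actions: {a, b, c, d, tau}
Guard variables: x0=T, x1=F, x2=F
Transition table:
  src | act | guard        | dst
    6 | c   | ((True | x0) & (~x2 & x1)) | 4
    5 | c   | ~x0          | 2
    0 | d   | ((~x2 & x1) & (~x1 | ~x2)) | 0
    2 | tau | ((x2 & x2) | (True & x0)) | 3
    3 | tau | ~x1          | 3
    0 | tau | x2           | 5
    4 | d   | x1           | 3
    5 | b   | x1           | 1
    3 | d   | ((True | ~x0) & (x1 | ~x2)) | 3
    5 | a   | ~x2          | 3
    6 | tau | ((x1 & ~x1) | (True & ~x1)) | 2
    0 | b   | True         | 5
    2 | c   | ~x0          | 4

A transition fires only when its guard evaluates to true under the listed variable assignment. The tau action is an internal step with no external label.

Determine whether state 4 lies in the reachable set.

6 transition(s) survive guard evaluation.
Layer 0: {0}
Layer 1: {5}  cumulative {0,5}
Layer 2: {3}  cumulative {0,3,5}
R = {0,3,5}

Answer: UNREACHABLE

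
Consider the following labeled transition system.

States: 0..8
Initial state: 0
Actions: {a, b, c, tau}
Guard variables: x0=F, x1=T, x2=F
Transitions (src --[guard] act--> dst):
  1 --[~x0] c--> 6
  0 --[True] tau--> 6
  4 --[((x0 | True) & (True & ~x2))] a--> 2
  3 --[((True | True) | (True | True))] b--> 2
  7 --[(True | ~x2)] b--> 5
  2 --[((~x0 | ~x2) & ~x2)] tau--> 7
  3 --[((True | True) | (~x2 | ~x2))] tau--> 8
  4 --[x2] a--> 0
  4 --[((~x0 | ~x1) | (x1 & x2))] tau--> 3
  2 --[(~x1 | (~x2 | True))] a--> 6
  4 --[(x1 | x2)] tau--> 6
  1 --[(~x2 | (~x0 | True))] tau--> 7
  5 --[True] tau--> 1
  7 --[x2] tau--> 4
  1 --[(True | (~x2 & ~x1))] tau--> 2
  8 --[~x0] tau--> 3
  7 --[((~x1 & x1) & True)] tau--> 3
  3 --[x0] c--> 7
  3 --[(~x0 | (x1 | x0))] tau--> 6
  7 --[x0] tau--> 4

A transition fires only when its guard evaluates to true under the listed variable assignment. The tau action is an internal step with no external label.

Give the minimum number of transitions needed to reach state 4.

Answer: UNREACHABLE

Trace:
Breadth-first toward 4:
  L0 = {0}
  L1 = {6}
4 never appears.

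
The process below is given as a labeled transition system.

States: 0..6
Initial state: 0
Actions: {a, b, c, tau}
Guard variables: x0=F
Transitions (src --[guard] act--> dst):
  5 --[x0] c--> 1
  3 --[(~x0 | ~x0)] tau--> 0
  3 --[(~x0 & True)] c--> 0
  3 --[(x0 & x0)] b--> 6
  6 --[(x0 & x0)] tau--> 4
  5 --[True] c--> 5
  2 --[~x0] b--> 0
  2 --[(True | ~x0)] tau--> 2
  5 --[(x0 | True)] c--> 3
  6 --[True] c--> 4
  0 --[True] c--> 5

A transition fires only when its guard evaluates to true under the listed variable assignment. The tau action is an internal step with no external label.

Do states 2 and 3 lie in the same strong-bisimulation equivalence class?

Answer: NOT BISIMILAR

Trace:
Refine partition for ~:
  round 0: {{0,1,2,3,4,5,6}}
  round 1: {{0,5,6},{1,4},{2},{3}}
  round 2: {{0},{1,4},{2},{3},{5},{6}}
Fixed point at round 3; 6 class(es).
2∈{2}, 3∈{3}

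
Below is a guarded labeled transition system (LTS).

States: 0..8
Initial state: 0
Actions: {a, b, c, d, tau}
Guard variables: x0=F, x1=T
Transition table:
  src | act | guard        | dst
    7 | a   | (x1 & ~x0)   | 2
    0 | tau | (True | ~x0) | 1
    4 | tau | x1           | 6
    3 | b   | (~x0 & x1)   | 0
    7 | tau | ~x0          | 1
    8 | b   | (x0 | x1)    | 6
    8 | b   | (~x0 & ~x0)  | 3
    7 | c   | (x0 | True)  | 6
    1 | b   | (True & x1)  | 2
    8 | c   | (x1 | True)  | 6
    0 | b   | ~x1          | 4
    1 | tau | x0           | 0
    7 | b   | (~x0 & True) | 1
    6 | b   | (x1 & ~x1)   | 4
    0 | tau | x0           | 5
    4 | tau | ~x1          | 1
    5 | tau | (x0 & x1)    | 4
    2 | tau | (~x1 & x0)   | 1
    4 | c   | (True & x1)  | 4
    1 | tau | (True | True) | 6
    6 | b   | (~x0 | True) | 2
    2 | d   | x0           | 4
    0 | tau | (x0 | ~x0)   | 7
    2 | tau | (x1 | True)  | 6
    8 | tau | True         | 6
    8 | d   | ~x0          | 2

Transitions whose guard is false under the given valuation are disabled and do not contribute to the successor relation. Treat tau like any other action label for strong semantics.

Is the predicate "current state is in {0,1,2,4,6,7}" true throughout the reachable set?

Answer: INVARIANT HOLDS

Working:
Safe = {0,1,2,4,6,7}
Reach set: {0,1,2,6,7}
  0: safe
  1: safe
  2: safe
  6: safe
  7: safe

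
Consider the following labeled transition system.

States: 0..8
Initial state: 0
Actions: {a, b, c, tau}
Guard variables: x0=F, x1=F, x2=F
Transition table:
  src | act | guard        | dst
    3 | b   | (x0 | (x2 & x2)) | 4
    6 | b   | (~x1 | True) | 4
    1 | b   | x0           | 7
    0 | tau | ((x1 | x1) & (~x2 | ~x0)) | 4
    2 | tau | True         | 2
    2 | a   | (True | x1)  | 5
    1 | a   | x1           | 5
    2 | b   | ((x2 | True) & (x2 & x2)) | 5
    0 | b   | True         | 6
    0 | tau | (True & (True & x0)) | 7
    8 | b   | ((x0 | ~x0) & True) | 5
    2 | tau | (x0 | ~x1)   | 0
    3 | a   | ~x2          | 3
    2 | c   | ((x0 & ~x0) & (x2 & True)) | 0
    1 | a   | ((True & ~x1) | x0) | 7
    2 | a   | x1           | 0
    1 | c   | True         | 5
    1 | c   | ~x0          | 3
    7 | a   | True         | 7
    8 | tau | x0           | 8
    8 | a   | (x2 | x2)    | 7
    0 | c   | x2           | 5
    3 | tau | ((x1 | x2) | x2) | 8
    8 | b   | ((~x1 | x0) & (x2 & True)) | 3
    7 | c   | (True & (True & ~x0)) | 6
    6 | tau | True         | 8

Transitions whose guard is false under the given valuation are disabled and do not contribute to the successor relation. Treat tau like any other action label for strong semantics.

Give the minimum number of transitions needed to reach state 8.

Breadth-first toward 8:
  L0 = {0}
  L1 = {6}
  L2 = {4,8}
depth(8)=2, e.g. b·tau

Answer: 2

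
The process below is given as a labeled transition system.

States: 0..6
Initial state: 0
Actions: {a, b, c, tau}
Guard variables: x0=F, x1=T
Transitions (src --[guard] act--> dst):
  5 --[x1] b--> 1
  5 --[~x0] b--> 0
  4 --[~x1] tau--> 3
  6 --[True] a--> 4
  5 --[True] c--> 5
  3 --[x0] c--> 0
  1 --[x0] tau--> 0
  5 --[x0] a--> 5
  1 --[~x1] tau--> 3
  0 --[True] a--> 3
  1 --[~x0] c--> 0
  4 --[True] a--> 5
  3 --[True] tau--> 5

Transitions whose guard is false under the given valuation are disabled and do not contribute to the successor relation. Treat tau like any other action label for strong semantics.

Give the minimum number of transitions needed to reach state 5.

Answer: 2

Working:
Layered search for 5:
  Layer 0: {0}
  Layer 1: {3}
  Layer 2: {5}
first hit 5 at d=2 via a·tau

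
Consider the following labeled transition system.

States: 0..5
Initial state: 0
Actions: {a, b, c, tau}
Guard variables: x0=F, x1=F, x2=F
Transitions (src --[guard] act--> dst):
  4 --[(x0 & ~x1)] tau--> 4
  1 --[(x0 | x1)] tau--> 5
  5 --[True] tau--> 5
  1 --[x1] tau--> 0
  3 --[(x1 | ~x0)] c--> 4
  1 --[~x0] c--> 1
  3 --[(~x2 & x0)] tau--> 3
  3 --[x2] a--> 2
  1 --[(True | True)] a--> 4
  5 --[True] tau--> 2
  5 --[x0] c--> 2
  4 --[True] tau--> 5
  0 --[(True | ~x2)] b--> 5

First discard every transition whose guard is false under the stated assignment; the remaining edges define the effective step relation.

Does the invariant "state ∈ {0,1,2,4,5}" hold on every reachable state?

Answer: INVARIANT HOLDS

Trace:
Allowed set {0,1,2,4,5}
R = {0,2,5}
  0: ✓
  2: ✓
  5: ✓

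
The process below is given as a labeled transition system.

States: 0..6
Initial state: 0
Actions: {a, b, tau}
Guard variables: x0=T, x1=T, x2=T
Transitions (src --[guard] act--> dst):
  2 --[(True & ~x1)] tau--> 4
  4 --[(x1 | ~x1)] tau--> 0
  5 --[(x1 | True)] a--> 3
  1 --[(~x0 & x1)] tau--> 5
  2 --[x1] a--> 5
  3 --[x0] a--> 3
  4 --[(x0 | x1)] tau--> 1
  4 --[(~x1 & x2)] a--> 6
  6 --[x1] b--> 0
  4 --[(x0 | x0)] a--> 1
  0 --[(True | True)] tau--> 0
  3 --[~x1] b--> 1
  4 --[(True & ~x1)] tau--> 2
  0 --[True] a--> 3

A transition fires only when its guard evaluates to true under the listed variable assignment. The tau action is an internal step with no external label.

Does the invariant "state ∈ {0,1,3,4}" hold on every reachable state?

Answer: INVARIANT HOLDS

Working:
Inv-set: {0,1,3,4}
Reach set: {0,3}
  0: safe
  3: safe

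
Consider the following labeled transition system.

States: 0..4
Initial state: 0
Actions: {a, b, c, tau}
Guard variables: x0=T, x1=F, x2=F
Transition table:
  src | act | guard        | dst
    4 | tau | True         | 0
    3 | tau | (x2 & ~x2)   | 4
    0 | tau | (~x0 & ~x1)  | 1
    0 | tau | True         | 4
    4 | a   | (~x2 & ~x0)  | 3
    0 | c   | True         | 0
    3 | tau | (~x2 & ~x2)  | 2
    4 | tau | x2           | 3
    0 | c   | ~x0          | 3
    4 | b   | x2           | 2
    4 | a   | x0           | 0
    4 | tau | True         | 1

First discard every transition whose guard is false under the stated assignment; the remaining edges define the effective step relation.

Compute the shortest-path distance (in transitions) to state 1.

Answer: 2

Trace:
Breadth-first toward 1:
  L0 = {0}
  L1 = {4}
  L2 = {1}
first hit 1 at d=2 via tau·tau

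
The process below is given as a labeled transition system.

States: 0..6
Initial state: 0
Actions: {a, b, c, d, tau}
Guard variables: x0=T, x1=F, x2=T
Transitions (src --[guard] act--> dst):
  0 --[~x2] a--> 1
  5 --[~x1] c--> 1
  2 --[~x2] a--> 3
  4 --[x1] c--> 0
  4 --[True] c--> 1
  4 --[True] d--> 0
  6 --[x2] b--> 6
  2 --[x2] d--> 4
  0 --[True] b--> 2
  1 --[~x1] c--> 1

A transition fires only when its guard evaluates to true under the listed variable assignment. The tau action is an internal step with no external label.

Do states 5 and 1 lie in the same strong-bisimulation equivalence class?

Answer: BISIMILAR

Trace:
Refine partition for ~:
  π0 = {{0,1,2,3,4,5,6}}
  π1 = {{0,6},{1,5},{2},{3},{4}}
  π2 = {{0},{1,5},{2},{3},{4},{6}}
Fixed point at round 3; 6 class(es).
class of 5: {1,5}; class of 1: {1,5}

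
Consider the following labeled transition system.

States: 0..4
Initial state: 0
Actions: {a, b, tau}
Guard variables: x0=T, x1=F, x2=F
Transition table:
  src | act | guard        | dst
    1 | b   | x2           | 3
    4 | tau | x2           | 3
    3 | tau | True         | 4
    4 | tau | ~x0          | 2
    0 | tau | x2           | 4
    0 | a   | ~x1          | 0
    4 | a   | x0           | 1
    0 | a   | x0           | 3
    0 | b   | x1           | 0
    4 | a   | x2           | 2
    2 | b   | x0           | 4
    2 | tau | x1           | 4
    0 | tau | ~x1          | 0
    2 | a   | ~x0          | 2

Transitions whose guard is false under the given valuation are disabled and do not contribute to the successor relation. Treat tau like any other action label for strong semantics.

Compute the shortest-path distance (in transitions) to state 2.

Answer: UNREACHABLE

Working:
Layered search for 2:
  Layer 0: {0}
  Layer 1: {3}
  Layer 2: {4}
  Layer 3: {1}
2 never appears.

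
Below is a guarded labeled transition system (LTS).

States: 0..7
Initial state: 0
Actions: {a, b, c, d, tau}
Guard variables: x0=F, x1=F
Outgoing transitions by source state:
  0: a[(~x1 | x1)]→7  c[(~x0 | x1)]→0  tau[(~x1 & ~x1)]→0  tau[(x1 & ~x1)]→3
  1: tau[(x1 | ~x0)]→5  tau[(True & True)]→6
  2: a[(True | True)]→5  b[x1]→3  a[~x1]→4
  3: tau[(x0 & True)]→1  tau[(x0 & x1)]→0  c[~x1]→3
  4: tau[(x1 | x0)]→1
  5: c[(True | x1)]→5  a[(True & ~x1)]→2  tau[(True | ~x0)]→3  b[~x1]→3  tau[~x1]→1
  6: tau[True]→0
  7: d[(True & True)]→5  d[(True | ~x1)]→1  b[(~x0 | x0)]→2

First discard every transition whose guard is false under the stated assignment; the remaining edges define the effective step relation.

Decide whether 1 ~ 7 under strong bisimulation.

Refine partition for ~:
  round 0: {{0,1,2,3,4,5,6,7}}
  round 1: {{0},{1,6},{2},{3},{4},{5},{7}}
  round 2: {{0},{1},{2},{3},{4},{5},{6},{7}}
stable after 3 split(s): 8 block(s)
1∈{1}, 7∈{7}

Answer: NOT BISIMILAR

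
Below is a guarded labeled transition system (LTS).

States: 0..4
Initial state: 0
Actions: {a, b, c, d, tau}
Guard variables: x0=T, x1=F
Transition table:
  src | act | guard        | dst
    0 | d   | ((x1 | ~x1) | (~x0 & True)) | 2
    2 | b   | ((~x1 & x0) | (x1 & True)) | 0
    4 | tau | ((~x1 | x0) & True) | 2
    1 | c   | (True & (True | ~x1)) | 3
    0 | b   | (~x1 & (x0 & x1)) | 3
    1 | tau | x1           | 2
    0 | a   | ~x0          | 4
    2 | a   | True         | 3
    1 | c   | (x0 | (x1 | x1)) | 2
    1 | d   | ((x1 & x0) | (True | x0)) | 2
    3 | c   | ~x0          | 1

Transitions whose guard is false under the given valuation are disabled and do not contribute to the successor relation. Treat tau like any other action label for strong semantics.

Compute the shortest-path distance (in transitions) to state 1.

Breadth-first toward 1:
  L0 = {0}
  L1 = {2}
  L2 = {3}
1 never appears.

Answer: UNREACHABLE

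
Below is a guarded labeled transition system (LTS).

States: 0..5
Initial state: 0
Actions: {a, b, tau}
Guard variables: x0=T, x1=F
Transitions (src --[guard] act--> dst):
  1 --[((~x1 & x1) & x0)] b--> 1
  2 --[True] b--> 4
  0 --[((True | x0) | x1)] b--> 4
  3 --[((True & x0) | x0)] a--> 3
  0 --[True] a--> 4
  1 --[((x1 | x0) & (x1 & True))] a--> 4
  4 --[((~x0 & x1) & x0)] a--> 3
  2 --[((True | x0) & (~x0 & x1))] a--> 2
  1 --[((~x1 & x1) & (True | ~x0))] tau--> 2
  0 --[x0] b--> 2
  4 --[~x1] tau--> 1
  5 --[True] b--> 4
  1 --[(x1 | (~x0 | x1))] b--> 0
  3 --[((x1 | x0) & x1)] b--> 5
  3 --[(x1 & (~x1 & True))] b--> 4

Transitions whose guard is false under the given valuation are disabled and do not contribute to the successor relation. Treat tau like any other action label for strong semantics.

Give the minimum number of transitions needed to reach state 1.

Breadth-first toward 1:
  depth 0: {0}
  depth 1: {2,4}
  depth 2: {1}
1 enters at depth 2; path a·tau

Answer: 2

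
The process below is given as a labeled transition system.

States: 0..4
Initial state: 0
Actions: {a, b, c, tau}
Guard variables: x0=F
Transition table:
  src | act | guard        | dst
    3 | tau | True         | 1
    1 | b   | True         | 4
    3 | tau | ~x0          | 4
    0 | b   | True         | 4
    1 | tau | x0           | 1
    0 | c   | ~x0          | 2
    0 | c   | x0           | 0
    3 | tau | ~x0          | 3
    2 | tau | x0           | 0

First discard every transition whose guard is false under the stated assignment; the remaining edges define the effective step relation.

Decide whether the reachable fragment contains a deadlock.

Answer: DEADLOCK at state 2

Analysis:
R = {0,2,4}
  0: b→4  c→2  [deg 2]
  2: ∅  [no exit]
  4: ∅  [no exit]
witness 2: c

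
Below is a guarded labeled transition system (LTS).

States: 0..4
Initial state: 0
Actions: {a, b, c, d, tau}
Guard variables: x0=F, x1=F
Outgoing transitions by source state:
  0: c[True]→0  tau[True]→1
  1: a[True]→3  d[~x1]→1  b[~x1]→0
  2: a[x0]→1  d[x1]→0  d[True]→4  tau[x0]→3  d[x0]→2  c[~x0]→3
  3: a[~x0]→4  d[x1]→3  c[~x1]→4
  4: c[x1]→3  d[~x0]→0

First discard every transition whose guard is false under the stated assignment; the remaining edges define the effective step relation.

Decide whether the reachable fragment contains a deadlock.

Answer: DEADLOCK-FREE

Analysis:
Reachable = {0,1,3,4}
  0: c→0  tau→1  [2 out]
  1: a→3  b→0  d→1  [3 out]
  3: a→4  c→4  [2 out]
  4: d→0  [1 out]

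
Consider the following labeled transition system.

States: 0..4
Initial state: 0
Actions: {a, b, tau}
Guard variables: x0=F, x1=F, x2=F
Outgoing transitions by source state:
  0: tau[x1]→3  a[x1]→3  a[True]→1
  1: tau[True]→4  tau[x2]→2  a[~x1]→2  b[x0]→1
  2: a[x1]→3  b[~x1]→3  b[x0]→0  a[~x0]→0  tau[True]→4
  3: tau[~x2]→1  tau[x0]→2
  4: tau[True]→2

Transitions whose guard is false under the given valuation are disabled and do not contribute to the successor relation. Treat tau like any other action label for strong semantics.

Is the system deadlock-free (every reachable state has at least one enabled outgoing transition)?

R = {0,1,2,3,4}
  0: a→1  [1 exit(s)]
  1: a→2  tau→4  [2 exit(s)]
  2: a→0  b→3  tau→4  [3 exit(s)]
  3: tau→1  [1 exit(s)]
  4: tau→2  [1 exit(s)]

Answer: DEADLOCK-FREE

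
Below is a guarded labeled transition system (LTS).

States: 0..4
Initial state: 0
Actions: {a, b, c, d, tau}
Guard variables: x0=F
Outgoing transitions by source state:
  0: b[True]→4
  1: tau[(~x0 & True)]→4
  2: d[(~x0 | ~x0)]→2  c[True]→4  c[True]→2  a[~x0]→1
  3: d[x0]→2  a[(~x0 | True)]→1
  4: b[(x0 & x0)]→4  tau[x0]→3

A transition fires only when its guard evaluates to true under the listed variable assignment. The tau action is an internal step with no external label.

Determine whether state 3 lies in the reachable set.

Answer: UNREACHABLE

Working:
Guard filter leaves 7 enabled edge(s).
L0 = {0}
L1 = {4}  total {0,4}
R = {0,4}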